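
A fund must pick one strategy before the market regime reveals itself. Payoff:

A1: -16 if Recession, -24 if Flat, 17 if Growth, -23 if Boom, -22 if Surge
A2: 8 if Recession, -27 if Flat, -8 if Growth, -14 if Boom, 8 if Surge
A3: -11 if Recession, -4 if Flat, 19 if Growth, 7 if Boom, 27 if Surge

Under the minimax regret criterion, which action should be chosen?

Column bests: Recession=8, Flat=-4, Growth=19, Boom=7, Surge=27.
A1 regrets: 24, 20, 2, 30, 49 → max 49
A2 regrets: 0, 23, 27, 21, 19 → max 27
A3 regrets: 19, 0, 0, 0, 0 → max 19
Smallest max regret = 19 → A3.

A3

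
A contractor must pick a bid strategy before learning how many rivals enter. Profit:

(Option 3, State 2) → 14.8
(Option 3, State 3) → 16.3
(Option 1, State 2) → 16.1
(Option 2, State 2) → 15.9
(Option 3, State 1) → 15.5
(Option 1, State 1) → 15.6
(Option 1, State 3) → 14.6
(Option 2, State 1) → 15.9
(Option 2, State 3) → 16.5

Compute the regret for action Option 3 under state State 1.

Best payoff under State 1 is 15.9.
Regret = 15.9 − 15.5 = 0.4.

0.4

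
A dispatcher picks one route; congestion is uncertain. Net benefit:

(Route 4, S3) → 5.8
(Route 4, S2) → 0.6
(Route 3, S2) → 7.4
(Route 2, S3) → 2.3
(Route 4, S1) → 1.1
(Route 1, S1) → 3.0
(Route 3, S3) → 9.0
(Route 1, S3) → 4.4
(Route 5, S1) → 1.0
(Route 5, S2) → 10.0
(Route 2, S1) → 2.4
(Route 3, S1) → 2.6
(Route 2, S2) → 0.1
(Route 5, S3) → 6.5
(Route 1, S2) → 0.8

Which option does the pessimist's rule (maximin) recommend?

Route 3

Row minima: Route 1=0.8, Route 2=0.1, Route 3=2.6, Route 4=0.6, Route 5=1.0
Best worst-case = 2.6 → Route 3.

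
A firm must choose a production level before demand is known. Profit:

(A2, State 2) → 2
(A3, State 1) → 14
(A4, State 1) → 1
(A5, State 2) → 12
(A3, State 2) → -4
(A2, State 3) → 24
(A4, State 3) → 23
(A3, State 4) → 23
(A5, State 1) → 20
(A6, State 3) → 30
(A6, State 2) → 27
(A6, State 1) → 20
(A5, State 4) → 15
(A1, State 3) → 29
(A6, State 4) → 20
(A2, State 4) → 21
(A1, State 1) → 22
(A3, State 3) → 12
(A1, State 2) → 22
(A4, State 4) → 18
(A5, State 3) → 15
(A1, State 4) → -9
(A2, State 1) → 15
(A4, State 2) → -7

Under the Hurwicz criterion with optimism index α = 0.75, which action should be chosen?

A1: 0.75·29 + 0.25·(-9) = 19.5
A2: 0.75·24 + 0.25·2 = 18.5
A3: 0.75·23 + 0.25·(-4) = 16.25
A4: 0.75·23 + 0.25·(-7) = 15.5
A5: 0.75·20 + 0.25·12 = 18
A6: 0.75·30 + 0.25·20 = 27.5
Highest Hurwicz score = 27.5 → A6.

A6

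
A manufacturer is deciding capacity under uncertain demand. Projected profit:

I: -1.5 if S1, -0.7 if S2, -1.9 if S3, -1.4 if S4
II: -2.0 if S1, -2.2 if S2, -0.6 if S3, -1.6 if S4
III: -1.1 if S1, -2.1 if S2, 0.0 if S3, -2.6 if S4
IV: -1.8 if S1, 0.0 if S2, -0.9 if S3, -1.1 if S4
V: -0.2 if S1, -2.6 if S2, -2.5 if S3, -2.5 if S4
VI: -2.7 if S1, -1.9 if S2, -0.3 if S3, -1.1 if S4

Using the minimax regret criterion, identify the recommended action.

Column bests: S1=-0.2, S2=0.0, S3=0.0, S4=-1.1.
I regrets: 1.3, 0.7, 1.9, 0.3 → max 1.9
II regrets: 1.8, 2.2, 0.6, 0.5 → max 2.2
III regrets: 0.9, 2.1, 0.0, 1.5 → max 2.1
IV regrets: 1.6, 0.0, 0.9, 0.0 → max 1.6
V regrets: 0.0, 2.6, 2.5, 1.4 → max 2.6
VI regrets: 2.5, 1.9, 0.3, 0.0 → max 2.5
Smallest max regret = 1.6 → IV.

IV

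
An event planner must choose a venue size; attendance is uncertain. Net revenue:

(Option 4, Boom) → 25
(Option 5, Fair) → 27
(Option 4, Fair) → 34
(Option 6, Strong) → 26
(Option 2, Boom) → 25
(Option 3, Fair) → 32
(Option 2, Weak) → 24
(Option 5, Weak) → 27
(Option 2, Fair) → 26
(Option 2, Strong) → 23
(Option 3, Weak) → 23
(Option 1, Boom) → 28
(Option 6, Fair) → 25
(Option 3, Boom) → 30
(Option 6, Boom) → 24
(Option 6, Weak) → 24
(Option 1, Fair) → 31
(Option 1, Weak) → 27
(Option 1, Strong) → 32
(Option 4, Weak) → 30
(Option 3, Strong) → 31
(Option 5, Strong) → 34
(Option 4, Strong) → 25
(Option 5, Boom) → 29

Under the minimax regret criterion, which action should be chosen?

Option 1

Column bests: Weak=30, Fair=34, Strong=34, Boom=30.
Option 1 regrets: 3, 3, 2, 2 → max 3
Option 2 regrets: 6, 8, 11, 5 → max 11
Option 3 regrets: 7, 2, 3, 0 → max 7
Option 4 regrets: 0, 0, 9, 5 → max 9
Option 5 regrets: 3, 7, 0, 1 → max 7
Option 6 regrets: 6, 9, 8, 6 → max 9
Smallest max regret = 3 → Option 1.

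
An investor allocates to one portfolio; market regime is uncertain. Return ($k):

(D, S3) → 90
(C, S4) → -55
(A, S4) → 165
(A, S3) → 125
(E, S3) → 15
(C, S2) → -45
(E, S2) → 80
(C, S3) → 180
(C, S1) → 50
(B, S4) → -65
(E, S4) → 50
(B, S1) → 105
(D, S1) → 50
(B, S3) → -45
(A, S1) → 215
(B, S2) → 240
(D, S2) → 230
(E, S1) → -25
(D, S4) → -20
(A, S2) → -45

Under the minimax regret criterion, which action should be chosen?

Column bests: S1=215, S2=240, S3=180, S4=165.
A regrets: 0, 285, 55, 0 → max 285
B regrets: 110, 0, 225, 230 → max 230
C regrets: 165, 285, 0, 220 → max 285
D regrets: 165, 10, 90, 185 → max 185
E regrets: 240, 160, 165, 115 → max 240
Smallest max regret = 185 → D.

D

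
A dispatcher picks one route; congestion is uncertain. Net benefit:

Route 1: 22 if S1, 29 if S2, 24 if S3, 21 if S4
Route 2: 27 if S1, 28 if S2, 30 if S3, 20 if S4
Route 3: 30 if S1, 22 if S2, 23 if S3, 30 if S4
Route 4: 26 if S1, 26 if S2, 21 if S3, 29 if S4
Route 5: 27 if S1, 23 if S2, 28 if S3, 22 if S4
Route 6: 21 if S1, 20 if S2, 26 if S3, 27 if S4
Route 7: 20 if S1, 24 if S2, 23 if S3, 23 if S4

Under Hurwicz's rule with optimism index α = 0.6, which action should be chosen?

Route 3

Route 1: 0.6·29 + 0.4·21 = 25.8
Route 2: 0.6·30 + 0.4·20 = 26
Route 3: 0.6·30 + 0.4·22 = 26.8
Route 4: 0.6·29 + 0.4·21 = 25.8
Route 5: 0.6·28 + 0.4·22 = 25.6
Route 6: 0.6·27 + 0.4·20 = 24.2
Route 7: 0.6·24 + 0.4·20 = 22.4
Highest Hurwicz score = 26.8 → Route 3.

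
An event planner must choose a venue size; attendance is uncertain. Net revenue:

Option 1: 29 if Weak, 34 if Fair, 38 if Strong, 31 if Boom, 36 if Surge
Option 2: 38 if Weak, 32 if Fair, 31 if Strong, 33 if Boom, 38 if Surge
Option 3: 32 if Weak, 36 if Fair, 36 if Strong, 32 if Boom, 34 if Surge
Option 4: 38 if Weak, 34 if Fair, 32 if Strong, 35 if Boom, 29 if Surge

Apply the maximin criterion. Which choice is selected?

Option 3

Row minima: Option 1=29, Option 2=31, Option 3=32, Option 4=29
Best worst-case = 32 → Option 3.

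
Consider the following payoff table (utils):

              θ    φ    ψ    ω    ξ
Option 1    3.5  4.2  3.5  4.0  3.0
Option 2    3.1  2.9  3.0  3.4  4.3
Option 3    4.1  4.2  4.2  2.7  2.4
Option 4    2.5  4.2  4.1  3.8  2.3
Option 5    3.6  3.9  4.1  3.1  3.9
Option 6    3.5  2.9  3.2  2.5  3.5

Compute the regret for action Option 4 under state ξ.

Best payoff under ξ is 4.3.
Regret = 4.3 − 2.3 = 2.0.

2.0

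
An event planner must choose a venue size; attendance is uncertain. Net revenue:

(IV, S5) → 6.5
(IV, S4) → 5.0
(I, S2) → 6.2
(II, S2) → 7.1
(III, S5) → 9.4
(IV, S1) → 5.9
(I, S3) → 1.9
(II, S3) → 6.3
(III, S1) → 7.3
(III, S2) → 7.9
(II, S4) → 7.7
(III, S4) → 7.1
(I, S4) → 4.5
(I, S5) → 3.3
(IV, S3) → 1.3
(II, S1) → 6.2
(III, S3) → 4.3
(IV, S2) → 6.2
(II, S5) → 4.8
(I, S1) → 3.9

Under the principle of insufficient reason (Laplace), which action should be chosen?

Row averages: I=3.96, II=6.42, III=7.2, IV=4.98
Highest average = 7.2 → III.

III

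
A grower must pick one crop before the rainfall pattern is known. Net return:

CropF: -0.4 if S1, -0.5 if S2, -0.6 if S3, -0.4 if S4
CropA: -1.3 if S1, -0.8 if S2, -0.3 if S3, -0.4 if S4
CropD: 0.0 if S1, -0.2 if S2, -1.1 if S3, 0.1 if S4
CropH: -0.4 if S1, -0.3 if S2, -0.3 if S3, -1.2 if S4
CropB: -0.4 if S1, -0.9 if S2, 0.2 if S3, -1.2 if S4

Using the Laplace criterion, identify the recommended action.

CropD

Row averages: CropF=-0.475, CropA=-0.7, CropD=-0.3, CropH=-0.55, CropB=-0.575
Highest average = -0.3 → CropD.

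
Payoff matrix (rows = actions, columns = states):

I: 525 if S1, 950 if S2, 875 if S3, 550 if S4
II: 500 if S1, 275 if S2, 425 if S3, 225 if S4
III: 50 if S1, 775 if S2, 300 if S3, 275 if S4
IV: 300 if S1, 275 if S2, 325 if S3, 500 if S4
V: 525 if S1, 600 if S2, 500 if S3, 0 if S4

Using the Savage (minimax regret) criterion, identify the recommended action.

I

Column bests: S1=525, S2=950, S3=875, S4=550.
I regrets: 0, 0, 0, 0 → max 0
II regrets: 25, 675, 450, 325 → max 675
III regrets: 475, 175, 575, 275 → max 575
IV regrets: 225, 675, 550, 50 → max 675
V regrets: 0, 350, 375, 550 → max 550
Smallest max regret = 0 → I.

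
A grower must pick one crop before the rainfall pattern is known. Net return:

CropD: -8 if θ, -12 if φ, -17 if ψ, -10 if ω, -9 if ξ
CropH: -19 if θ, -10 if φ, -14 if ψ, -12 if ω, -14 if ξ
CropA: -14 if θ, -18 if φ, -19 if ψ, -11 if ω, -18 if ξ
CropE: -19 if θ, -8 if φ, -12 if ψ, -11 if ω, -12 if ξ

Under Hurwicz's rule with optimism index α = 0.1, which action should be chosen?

CropD: 0.1·(-8) + 0.9·(-17) = -16.1
CropH: 0.1·(-10) + 0.9·(-19) = -18.1
CropA: 0.1·(-11) + 0.9·(-19) = -18.2
CropE: 0.1·(-8) + 0.9·(-19) = -17.9
Highest Hurwicz score = -16.1 → CropD.

CropD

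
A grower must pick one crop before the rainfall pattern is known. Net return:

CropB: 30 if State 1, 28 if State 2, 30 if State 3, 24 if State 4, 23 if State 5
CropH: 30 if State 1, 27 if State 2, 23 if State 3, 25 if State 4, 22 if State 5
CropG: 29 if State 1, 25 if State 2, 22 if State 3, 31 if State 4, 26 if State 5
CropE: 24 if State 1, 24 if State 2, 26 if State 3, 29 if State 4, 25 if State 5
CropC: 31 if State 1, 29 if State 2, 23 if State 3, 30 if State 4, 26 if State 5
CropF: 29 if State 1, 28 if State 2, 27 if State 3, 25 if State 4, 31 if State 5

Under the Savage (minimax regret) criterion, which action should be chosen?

Column bests: State 1=31, State 2=29, State 3=30, State 4=31, State 5=31.
CropB regrets: 1, 1, 0, 7, 8 → max 8
CropH regrets: 1, 2, 7, 6, 9 → max 9
CropG regrets: 2, 4, 8, 0, 5 → max 8
CropE regrets: 7, 5, 4, 2, 6 → max 7
CropC regrets: 0, 0, 7, 1, 5 → max 7
CropF regrets: 2, 1, 3, 6, 0 → max 6
Smallest max regret = 6 → CropF.

CropF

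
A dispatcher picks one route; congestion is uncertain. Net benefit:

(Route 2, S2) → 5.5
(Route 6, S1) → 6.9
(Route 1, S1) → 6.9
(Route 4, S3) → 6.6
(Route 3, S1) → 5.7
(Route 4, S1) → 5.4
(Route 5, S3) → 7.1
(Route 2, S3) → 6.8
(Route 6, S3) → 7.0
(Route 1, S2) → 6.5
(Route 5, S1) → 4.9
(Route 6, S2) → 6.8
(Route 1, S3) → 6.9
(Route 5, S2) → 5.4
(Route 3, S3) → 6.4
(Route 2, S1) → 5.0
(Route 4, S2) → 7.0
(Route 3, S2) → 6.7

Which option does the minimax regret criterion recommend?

Column bests: S1=6.9, S2=7.0, S3=7.1.
Route 1 regrets: 0.0, 0.5, 0.2 → max 0.5
Route 2 regrets: 1.9, 1.5, 0.3 → max 1.9
Route 3 regrets: 1.2, 0.3, 0.7 → max 1.2
Route 4 regrets: 1.5, 0.0, 0.5 → max 1.5
Route 5 regrets: 2.0, 1.6, 0.0 → max 2.0
Route 6 regrets: 0.0, 0.2, 0.1 → max 0.2
Smallest max regret = 0.2 → Route 6.

Route 6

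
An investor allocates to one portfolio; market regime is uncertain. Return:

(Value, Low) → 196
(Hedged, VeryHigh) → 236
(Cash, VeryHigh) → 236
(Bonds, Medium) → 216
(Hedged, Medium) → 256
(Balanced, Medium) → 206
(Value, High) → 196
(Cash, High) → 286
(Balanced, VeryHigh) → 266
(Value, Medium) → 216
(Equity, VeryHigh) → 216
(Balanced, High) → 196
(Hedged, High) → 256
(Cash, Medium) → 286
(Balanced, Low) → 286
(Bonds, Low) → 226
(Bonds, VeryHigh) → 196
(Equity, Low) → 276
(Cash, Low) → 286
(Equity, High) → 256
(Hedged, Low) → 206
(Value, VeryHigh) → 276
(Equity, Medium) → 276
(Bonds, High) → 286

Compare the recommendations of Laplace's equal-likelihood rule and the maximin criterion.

Row averages: Cash=273.5, Value=221, Balanced=238.5, Hedged=238.5, Bonds=231, Equity=256
Highest average = 273.5 → Cash.
Row minima: Cash=236, Value=196, Balanced=196, Hedged=206, Bonds=196, Equity=216
Best worst-case = 236 → Cash.

laplace → Cash; maximin → Cash (agree)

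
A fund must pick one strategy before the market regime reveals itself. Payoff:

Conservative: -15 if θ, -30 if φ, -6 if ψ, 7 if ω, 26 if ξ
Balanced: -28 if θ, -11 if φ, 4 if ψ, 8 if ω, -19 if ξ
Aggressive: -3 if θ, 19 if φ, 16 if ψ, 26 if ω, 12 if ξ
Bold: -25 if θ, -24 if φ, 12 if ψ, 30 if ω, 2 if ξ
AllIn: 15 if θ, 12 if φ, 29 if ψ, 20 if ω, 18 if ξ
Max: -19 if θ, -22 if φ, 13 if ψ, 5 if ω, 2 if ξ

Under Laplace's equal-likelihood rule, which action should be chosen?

AllIn

Row averages: Conservative=-3.6, Balanced=-9.2, Aggressive=14, Bold=-1, AllIn=18.8, Max=-4.2
Highest average = 18.8 → AllIn.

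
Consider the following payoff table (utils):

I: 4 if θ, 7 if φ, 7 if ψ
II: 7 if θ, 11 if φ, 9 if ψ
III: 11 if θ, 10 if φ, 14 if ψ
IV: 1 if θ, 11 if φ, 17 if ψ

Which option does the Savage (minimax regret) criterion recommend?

Column bests: θ=11, φ=11, ψ=17.
I regrets: 7, 4, 10 → max 10
II regrets: 4, 0, 8 → max 8
III regrets: 0, 1, 3 → max 3
IV regrets: 10, 0, 0 → max 10
Smallest max regret = 3 → III.

III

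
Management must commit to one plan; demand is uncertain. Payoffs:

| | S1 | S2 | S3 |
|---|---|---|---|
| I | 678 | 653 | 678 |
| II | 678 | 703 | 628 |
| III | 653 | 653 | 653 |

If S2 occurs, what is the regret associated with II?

Best payoff under S2 is 703.
Regret = 703 − 703 = 0.

0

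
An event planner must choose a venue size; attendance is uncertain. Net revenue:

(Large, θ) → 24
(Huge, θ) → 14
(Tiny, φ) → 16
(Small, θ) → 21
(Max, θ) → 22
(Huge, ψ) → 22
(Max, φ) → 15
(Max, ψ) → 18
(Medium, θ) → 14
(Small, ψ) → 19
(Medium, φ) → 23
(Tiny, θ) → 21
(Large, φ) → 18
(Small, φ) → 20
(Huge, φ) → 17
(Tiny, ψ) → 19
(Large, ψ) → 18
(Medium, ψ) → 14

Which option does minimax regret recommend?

Small

Column bests: θ=24, φ=23, ψ=22.
Tiny regrets: 3, 7, 3 → max 7
Small regrets: 3, 3, 3 → max 3
Medium regrets: 10, 0, 8 → max 10
Large regrets: 0, 5, 4 → max 5
Huge regrets: 10, 6, 0 → max 10
Max regrets: 2, 8, 4 → max 8
Smallest max regret = 3 → Small.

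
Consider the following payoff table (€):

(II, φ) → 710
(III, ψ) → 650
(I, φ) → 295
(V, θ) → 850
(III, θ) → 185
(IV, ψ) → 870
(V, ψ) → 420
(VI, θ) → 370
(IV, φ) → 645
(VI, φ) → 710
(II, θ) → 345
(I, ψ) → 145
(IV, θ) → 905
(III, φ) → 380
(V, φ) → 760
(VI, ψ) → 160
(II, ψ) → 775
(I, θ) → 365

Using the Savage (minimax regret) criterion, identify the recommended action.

IV

Column bests: θ=905, φ=760, ψ=870.
I regrets: 540, 465, 725 → max 725
II regrets: 560, 50, 95 → max 560
III regrets: 720, 380, 220 → max 720
IV regrets: 0, 115, 0 → max 115
V regrets: 55, 0, 450 → max 450
VI regrets: 535, 50, 710 → max 710
Smallest max regret = 115 → IV.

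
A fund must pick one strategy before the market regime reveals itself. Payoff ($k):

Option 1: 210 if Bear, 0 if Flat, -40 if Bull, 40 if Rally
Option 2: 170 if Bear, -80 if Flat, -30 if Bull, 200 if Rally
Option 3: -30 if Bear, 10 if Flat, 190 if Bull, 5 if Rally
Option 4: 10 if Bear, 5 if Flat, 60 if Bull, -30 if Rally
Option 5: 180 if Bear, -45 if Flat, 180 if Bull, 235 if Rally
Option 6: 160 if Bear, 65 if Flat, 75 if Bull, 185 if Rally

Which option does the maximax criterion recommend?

Row maxima: Option 1=210, Option 2=200, Option 3=190, Option 4=60, Option 5=235, Option 6=185
Best best-case = 235 → Option 5.

Option 5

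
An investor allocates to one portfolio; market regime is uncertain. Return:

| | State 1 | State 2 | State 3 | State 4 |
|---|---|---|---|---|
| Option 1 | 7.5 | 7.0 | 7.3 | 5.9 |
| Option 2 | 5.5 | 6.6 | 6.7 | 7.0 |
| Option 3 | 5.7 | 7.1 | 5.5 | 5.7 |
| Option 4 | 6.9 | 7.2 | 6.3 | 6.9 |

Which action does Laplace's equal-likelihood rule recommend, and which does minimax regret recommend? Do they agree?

laplace → Option 1; minimax regret → Option 4 (disagree)

Row averages: Option 1=6.925, Option 2=6.45, Option 3=6, Option 4=6.825
Highest average = 6.925 → Option 1.
Column bests: State 1=7.5, State 2=7.2, State 3=7.3, State 4=7.0.
Option 1 regrets: 0.0, 0.2, 0.0, 1.1 → max 1.1
Option 2 regrets: 2.0, 0.6, 0.6, 0.0 → max 2.0
Option 3 regrets: 1.8, 0.1, 1.8, 1.3 → max 1.8
Option 4 regrets: 0.6, 0.0, 1.0, 0.1 → max 1.0
Smallest max regret = 1.0 → Option 4.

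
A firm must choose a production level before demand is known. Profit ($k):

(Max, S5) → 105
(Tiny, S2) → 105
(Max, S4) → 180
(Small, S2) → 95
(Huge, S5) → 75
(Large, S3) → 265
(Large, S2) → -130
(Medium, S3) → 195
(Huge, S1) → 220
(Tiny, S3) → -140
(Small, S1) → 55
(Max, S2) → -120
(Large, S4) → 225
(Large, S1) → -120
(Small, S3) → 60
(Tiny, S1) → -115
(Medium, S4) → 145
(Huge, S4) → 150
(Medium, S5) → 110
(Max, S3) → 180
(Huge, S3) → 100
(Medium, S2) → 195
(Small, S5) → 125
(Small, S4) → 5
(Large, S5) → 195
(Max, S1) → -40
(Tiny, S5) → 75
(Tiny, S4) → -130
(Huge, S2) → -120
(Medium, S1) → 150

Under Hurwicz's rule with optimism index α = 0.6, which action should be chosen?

Tiny: 0.6·105 + 0.4·(-140) = 7
Small: 0.6·125 + 0.4·5 = 77
Medium: 0.6·195 + 0.4·110 = 161
Large: 0.6·265 + 0.4·(-130) = 107
Huge: 0.6·220 + 0.4·(-120) = 84
Max: 0.6·180 + 0.4·(-120) = 60
Highest Hurwicz score = 161 → Medium.

Medium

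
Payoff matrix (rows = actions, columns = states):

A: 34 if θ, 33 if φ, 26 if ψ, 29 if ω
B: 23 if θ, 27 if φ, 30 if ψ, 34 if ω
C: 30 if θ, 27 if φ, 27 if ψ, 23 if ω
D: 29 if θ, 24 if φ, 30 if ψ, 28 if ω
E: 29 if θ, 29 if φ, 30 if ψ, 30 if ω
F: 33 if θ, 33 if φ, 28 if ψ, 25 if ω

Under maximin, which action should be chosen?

E

Row minima: A=26, B=23, C=23, D=24, E=29, F=25
Best worst-case = 29 → E.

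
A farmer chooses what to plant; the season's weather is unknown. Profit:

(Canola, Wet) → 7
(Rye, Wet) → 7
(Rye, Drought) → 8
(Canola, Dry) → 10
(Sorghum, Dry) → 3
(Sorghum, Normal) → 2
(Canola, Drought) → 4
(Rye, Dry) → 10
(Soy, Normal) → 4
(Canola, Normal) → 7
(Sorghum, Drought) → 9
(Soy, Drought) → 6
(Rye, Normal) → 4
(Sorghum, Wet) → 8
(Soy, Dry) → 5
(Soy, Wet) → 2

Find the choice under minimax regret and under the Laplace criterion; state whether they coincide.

minimax regret → Rye; laplace → Rye (agree)

Column bests: Drought=9, Dry=10, Normal=7, Wet=8.
Sorghum regrets: 0, 7, 5, 0 → max 7
Canola regrets: 5, 0, 0, 1 → max 5
Soy regrets: 3, 5, 3, 6 → max 6
Rye regrets: 1, 0, 3, 1 → max 3
Smallest max regret = 3 → Rye.
Row averages: Sorghum=5.5, Canola=7, Soy=4.25, Rye=7.25
Highest average = 7.25 → Rye.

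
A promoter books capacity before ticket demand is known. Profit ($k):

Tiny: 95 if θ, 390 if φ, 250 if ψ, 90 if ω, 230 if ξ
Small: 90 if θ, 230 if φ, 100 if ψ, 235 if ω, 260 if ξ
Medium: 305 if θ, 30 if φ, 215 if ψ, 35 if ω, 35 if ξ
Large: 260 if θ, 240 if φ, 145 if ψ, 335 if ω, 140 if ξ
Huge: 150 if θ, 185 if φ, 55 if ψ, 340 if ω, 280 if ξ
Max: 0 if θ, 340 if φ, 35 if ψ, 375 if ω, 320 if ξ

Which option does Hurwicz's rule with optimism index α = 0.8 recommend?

Tiny: 0.8·390 + 0.2·90 = 330
Small: 0.8·260 + 0.2·90 = 226
Medium: 0.8·305 + 0.2·30 = 250
Large: 0.8·335 + 0.2·140 = 296
Huge: 0.8·340 + 0.2·55 = 283
Max: 0.8·375 + 0.2·0 = 300
Highest Hurwicz score = 330 → Tiny.

Tiny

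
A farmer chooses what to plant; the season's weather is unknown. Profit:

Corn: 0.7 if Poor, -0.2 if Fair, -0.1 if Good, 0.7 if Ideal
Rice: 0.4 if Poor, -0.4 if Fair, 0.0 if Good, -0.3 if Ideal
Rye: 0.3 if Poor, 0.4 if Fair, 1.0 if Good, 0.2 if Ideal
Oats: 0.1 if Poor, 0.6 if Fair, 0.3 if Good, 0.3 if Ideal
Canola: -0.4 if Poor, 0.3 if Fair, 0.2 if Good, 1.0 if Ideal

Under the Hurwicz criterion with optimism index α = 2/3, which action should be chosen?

Rye

Corn: 2/3·0.7 + 1/3·(-0.2) = 0.4
Rice: 2/3·0.4 + 1/3·(-0.4) = 2/15
Rye: 2/3·1.0 + 1/3·0.2 = 11/15
Oats: 2/3·0.6 + 1/3·0.1 = 13/30
Canola: 2/3·1.0 + 1/3·(-0.4) = 8/15
Highest Hurwicz score = 11/15 → Rye.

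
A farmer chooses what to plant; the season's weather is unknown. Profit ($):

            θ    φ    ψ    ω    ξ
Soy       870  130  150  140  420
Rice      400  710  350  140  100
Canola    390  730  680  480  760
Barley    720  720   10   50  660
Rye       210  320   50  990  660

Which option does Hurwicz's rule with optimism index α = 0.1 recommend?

Canola

Soy: 0.1·870 + 0.9·130 = 204
Rice: 0.1·710 + 0.9·100 = 161
Canola: 0.1·760 + 0.9·390 = 427
Barley: 0.1·720 + 0.9·10 = 81
Rye: 0.1·990 + 0.9·50 = 144
Highest Hurwicz score = 427 → Canola.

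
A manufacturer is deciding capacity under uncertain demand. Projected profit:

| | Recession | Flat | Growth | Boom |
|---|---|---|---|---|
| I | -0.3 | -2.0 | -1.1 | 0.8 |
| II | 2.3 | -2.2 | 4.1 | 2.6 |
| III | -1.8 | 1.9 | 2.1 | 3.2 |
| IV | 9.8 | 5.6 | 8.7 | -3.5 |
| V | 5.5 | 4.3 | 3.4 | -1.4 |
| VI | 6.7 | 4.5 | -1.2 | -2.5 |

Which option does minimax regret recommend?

Column bests: Recession=9.8, Flat=5.6, Growth=8.7, Boom=3.2.
I regrets: 10.1, 7.6, 9.8, 2.4 → max 10.1
II regrets: 7.5, 7.8, 4.6, 0.6 → max 7.8
III regrets: 11.6, 3.7, 6.6, 0.0 → max 11.6
IV regrets: 0.0, 0.0, 0.0, 6.7 → max 6.7
V regrets: 4.3, 1.3, 5.3, 4.6 → max 5.3
VI regrets: 3.1, 1.1, 9.9, 5.7 → max 9.9
Smallest max regret = 5.3 → V.

V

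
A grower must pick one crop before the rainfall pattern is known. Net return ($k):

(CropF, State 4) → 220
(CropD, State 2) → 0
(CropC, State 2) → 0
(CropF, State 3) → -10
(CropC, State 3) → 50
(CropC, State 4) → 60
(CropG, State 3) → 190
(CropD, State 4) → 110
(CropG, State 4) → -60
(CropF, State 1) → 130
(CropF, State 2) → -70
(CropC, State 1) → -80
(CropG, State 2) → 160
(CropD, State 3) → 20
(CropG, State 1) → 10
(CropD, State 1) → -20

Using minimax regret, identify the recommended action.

Column bests: State 1=130, State 2=160, State 3=190, State 4=220.
CropC regrets: 210, 160, 140, 160 → max 210
CropG regrets: 120, 0, 0, 280 → max 280
CropD regrets: 150, 160, 170, 110 → max 170
CropF regrets: 0, 230, 200, 0 → max 230
Smallest max regret = 170 → CropD.

CropD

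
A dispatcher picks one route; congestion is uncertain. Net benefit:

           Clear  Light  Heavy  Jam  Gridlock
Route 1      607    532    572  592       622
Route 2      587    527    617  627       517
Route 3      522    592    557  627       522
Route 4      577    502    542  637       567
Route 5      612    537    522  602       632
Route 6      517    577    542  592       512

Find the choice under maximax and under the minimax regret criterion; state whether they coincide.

maximax → Route 4; minimax regret → Route 1 (disagree)

Row maxima: Route 1=622, Route 2=627, Route 3=627, Route 4=637, Route 5=632, Route 6=592
Best best-case = 637 → Route 4.
Column bests: Clear=612, Light=592, Heavy=617, Jam=637, Gridlock=632.
Route 1 regrets: 5, 60, 45, 45, 10 → max 60
Route 2 regrets: 25, 65, 0, 10, 115 → max 115
Route 3 regrets: 90, 0, 60, 10, 110 → max 110
Route 4 regrets: 35, 90, 75, 0, 65 → max 90
Route 5 regrets: 0, 55, 95, 35, 0 → max 95
Route 6 regrets: 95, 15, 75, 45, 120 → max 120
Smallest max regret = 60 → Route 1.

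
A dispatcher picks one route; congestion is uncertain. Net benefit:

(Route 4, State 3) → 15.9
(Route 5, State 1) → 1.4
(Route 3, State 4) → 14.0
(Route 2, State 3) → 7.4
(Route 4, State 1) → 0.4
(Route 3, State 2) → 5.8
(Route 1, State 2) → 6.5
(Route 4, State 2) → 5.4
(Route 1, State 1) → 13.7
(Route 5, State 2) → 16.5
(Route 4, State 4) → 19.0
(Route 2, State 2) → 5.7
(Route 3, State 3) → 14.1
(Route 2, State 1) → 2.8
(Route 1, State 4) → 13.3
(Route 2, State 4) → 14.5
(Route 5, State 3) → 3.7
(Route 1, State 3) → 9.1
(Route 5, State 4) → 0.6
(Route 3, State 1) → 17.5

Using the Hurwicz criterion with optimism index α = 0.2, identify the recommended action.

Route 3

Route 1: 0.2·13.7 + 0.8·6.5 = 7.94
Route 2: 0.2·14.5 + 0.8·2.8 = 5.14
Route 3: 0.2·17.5 + 0.8·5.8 = 8.14
Route 4: 0.2·19.0 + 0.8·0.4 = 4.12
Route 5: 0.2·16.5 + 0.8·0.6 = 3.78
Highest Hurwicz score = 8.14 → Route 3.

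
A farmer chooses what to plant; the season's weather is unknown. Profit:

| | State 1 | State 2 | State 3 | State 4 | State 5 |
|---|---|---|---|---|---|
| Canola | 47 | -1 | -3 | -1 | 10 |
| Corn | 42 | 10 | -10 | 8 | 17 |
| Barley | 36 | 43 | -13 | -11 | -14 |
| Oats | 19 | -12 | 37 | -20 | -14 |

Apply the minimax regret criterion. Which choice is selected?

Canola

Column bests: State 1=47, State 2=43, State 3=37, State 4=8, State 5=17.
Canola regrets: 0, 44, 40, 9, 7 → max 44
Corn regrets: 5, 33, 47, 0, 0 → max 47
Barley regrets: 11, 0, 50, 19, 31 → max 50
Oats regrets: 28, 55, 0, 28, 31 → max 55
Smallest max regret = 44 → Canola.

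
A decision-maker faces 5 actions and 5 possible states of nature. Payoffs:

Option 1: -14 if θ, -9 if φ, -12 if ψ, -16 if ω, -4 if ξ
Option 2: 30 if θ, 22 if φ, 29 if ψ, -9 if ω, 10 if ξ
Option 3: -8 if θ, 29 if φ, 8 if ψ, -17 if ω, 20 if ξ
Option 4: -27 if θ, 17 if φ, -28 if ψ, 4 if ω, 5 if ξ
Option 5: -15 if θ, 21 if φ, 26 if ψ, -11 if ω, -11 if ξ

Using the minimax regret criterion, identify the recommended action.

Option 2

Column bests: θ=30, φ=29, ψ=29, ω=4, ξ=20.
Option 1 regrets: 44, 38, 41, 20, 24 → max 44
Option 2 regrets: 0, 7, 0, 13, 10 → max 13
Option 3 regrets: 38, 0, 21, 21, 0 → max 38
Option 4 regrets: 57, 12, 57, 0, 15 → max 57
Option 5 regrets: 45, 8, 3, 15, 31 → max 45
Smallest max regret = 13 → Option 2.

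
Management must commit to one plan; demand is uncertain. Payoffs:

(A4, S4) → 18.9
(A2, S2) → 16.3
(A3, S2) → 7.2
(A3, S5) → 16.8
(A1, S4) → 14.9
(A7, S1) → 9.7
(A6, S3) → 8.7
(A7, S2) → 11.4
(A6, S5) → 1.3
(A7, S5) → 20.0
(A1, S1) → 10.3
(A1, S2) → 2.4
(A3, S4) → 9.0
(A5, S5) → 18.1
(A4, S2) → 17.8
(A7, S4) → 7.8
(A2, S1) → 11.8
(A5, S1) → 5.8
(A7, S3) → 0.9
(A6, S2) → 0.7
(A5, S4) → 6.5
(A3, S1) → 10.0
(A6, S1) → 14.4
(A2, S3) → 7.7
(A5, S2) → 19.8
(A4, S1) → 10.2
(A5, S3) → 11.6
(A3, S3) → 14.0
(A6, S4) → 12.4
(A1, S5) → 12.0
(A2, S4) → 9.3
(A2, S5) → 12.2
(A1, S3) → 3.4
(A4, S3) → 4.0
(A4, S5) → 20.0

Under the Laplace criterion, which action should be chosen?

A4

Row averages: A1=8.6, A2=11.46, A3=11.4, A4=14.18, A5=12.36, A6=7.5, A7=9.96
Highest average = 14.18 → A4.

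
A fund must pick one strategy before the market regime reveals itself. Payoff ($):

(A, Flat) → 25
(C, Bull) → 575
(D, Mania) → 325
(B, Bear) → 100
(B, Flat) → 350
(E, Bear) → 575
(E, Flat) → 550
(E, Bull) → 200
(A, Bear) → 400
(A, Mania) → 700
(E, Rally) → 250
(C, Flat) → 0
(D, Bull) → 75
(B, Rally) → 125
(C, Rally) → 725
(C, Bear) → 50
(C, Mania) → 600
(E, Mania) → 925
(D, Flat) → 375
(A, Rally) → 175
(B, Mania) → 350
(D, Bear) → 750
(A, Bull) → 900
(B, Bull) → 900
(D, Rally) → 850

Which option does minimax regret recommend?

Column bests: Bear=750, Flat=550, Bull=900, Rally=850, Mania=925.
A regrets: 350, 525, 0, 675, 225 → max 675
B regrets: 650, 200, 0, 725, 575 → max 725
C regrets: 700, 550, 325, 125, 325 → max 700
D regrets: 0, 175, 825, 0, 600 → max 825
E regrets: 175, 0, 700, 600, 0 → max 700
Smallest max regret = 675 → A.

A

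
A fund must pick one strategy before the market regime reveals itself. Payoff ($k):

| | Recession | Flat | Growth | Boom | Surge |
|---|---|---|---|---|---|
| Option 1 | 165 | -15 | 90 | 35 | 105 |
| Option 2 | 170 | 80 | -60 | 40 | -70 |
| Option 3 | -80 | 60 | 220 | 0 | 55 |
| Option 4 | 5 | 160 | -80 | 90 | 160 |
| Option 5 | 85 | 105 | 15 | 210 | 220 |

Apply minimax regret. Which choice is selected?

Option 1

Column bests: Recession=170, Flat=160, Growth=220, Boom=210, Surge=220.
Option 1 regrets: 5, 175, 130, 175, 115 → max 175
Option 2 regrets: 0, 80, 280, 170, 290 → max 290
Option 3 regrets: 250, 100, 0, 210, 165 → max 250
Option 4 regrets: 165, 0, 300, 120, 60 → max 300
Option 5 regrets: 85, 55, 205, 0, 0 → max 205
Smallest max regret = 175 → Option 1.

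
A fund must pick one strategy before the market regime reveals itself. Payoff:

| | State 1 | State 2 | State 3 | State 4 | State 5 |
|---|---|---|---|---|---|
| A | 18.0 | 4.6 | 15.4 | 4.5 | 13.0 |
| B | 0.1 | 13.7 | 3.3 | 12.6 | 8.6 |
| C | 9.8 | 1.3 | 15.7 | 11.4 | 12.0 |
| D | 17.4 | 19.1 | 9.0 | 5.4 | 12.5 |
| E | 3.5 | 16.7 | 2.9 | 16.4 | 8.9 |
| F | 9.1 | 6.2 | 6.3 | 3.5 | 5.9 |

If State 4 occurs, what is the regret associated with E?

0.0

Best payoff under State 4 is 16.4.
Regret = 16.4 − 16.4 = 0.0.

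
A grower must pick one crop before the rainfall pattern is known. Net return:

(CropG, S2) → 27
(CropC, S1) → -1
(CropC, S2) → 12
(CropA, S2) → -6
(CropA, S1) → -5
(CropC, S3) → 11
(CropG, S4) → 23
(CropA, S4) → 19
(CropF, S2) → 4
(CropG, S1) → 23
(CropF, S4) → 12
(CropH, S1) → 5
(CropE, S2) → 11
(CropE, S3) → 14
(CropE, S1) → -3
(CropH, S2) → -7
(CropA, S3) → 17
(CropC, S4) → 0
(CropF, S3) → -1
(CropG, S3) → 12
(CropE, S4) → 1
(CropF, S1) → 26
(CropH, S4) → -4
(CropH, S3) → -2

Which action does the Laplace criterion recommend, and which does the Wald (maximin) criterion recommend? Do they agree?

laplace → CropG; maximin → CropG (agree)

Row averages: CropC=5.5, CropF=10.25, CropE=5.75, CropA=6.25, CropG=21.25, CropH=-2
Highest average = 21.25 → CropG.
Row minima: CropC=-1, CropF=-1, CropE=-3, CropA=-6, CropG=12, CropH=-7
Best worst-case = 12 → CropG.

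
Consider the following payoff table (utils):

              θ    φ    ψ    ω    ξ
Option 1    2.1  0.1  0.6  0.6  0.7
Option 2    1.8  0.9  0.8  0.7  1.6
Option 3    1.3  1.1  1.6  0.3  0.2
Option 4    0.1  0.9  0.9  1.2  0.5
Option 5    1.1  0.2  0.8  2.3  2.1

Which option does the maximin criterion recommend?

Row minima: Option 1=0.1, Option 2=0.7, Option 3=0.2, Option 4=0.1, Option 5=0.2
Best worst-case = 0.7 → Option 2.

Option 2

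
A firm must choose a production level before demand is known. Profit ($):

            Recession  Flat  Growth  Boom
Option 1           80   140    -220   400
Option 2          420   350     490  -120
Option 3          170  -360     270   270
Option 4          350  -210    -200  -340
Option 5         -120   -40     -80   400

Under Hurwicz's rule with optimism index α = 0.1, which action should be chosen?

Option 1: 0.1·400 + 0.9·(-220) = -158
Option 2: 0.1·490 + 0.9·(-120) = -59
Option 3: 0.1·270 + 0.9·(-360) = -297
Option 4: 0.1·350 + 0.9·(-340) = -271
Option 5: 0.1·400 + 0.9·(-120) = -68
Highest Hurwicz score = -59 → Option 2.

Option 2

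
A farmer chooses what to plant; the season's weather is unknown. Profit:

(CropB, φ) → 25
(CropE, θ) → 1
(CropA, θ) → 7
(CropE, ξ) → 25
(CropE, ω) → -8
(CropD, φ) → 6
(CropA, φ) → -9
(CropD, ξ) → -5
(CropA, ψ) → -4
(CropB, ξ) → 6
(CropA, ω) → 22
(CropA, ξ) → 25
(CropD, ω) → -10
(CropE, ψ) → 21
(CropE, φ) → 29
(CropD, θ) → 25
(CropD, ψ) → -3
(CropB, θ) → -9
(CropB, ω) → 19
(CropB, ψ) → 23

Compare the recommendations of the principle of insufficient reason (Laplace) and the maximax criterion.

Row averages: CropA=8.2, CropB=12.8, CropD=2.6, CropE=13.6
Highest average = 13.6 → CropE.
Row maxima: CropA=25, CropB=25, CropD=25, CropE=29
Best best-case = 29 → CropE.

laplace → CropE; maximax → CropE (agree)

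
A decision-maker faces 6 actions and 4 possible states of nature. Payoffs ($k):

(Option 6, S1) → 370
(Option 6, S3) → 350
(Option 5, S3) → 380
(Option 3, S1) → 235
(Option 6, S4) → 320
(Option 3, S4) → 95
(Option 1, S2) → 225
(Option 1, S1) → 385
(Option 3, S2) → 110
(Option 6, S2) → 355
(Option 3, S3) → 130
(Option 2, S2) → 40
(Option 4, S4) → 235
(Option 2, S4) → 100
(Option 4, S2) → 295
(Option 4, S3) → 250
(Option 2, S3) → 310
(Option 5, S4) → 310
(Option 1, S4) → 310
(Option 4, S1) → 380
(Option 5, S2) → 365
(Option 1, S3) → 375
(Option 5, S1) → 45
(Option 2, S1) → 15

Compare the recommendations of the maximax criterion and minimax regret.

maximax → Option 1; minimax regret → Option 6 (disagree)

Row maxima: Option 1=385, Option 2=310, Option 3=235, Option 4=380, Option 5=380, Option 6=370
Best best-case = 385 → Option 1.
Column bests: S1=385, S2=365, S3=380, S4=320.
Option 1 regrets: 0, 140, 5, 10 → max 140
Option 2 regrets: 370, 325, 70, 220 → max 370
Option 3 regrets: 150, 255, 250, 225 → max 255
Option 4 regrets: 5, 70, 130, 85 → max 130
Option 5 regrets: 340, 0, 0, 10 → max 340
Option 6 regrets: 15, 10, 30, 0 → max 30
Smallest max regret = 30 → Option 6.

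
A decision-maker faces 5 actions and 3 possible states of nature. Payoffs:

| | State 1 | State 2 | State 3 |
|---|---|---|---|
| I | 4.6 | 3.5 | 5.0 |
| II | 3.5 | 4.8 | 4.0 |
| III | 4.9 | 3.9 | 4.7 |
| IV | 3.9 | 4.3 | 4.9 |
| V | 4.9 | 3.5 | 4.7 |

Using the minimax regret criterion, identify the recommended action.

Column bests: State 1=4.9, State 2=4.8, State 3=5.0.
I regrets: 0.3, 1.3, 0.0 → max 1.3
II regrets: 1.4, 0.0, 1.0 → max 1.4
III regrets: 0.0, 0.9, 0.3 → max 0.9
IV regrets: 1.0, 0.5, 0.1 → max 1.0
V regrets: 0.0, 1.3, 0.3 → max 1.3
Smallest max regret = 0.9 → III.

III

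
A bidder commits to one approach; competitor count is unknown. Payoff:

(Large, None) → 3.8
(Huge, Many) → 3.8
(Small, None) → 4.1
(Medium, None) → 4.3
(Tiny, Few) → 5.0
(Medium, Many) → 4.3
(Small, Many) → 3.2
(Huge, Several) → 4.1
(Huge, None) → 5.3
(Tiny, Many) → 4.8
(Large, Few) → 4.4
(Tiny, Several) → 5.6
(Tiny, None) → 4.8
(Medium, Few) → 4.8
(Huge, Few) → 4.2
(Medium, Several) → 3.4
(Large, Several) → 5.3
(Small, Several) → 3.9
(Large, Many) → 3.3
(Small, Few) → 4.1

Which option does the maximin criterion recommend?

Tiny

Row minima: Tiny=4.8, Small=3.2, Medium=3.4, Large=3.3, Huge=3.8
Best worst-case = 4.8 → Tiny.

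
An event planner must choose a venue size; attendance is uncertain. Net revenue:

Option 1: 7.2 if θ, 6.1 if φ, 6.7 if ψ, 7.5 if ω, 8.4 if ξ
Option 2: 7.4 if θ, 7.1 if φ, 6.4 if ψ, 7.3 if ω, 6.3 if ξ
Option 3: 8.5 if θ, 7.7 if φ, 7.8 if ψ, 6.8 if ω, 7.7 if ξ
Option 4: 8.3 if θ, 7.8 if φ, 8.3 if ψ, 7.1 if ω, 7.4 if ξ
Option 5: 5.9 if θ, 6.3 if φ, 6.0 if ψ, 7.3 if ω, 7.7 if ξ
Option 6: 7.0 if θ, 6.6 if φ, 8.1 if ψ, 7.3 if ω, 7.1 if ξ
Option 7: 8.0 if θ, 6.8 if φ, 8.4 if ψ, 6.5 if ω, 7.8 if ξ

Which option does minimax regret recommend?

Option 3

Column bests: θ=8.5, φ=7.8, ψ=8.4, ω=7.5, ξ=8.4.
Option 1 regrets: 1.3, 1.7, 1.7, 0.0, 0.0 → max 1.7
Option 2 regrets: 1.1, 0.7, 2.0, 0.2, 2.1 → max 2.1
Option 3 regrets: 0.0, 0.1, 0.6, 0.7, 0.7 → max 0.7
Option 4 regrets: 0.2, 0.0, 0.1, 0.4, 1.0 → max 1.0
Option 5 regrets: 2.6, 1.5, 2.4, 0.2, 0.7 → max 2.6
Option 6 regrets: 1.5, 1.2, 0.3, 0.2, 1.3 → max 1.5
Option 7 regrets: 0.5, 1.0, 0.0, 1.0, 0.6 → max 1.0
Smallest max regret = 0.7 → Option 3.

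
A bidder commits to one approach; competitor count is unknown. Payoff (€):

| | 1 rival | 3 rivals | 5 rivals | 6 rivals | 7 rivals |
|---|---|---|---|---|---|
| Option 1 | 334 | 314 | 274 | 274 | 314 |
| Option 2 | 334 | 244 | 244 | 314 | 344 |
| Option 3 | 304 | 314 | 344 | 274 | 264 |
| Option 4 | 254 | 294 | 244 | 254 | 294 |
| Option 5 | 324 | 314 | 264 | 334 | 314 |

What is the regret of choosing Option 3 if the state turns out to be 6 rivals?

60

Best payoff under 6 rivals is 334.
Regret = 334 − 274 = 60.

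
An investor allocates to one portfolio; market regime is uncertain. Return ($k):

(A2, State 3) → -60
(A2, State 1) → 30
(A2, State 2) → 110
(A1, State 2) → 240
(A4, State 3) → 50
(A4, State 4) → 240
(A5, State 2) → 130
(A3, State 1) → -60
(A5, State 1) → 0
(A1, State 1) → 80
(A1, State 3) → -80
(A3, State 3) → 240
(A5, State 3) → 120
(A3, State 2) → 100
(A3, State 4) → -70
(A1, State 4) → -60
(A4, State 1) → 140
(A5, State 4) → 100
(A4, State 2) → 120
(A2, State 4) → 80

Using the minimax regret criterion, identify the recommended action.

Column bests: State 1=140, State 2=240, State 3=240, State 4=240.
A1 regrets: 60, 0, 320, 300 → max 320
A2 regrets: 110, 130, 300, 160 → max 300
A3 regrets: 200, 140, 0, 310 → max 310
A4 regrets: 0, 120, 190, 0 → max 190
A5 regrets: 140, 110, 120, 140 → max 140
Smallest max regret = 140 → A5.

A5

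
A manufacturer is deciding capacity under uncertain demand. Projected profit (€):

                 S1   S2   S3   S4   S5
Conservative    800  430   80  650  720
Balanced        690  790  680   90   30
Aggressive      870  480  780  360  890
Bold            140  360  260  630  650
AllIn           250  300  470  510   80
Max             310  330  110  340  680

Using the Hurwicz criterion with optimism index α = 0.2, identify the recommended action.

Aggressive

Conservative: 0.2·800 + 0.8·80 = 224
Balanced: 0.2·790 + 0.8·30 = 182
Aggressive: 0.2·890 + 0.8·360 = 466
Bold: 0.2·650 + 0.8·140 = 242
AllIn: 0.2·510 + 0.8·80 = 166
Max: 0.2·680 + 0.8·110 = 224
Highest Hurwicz score = 466 → Aggressive.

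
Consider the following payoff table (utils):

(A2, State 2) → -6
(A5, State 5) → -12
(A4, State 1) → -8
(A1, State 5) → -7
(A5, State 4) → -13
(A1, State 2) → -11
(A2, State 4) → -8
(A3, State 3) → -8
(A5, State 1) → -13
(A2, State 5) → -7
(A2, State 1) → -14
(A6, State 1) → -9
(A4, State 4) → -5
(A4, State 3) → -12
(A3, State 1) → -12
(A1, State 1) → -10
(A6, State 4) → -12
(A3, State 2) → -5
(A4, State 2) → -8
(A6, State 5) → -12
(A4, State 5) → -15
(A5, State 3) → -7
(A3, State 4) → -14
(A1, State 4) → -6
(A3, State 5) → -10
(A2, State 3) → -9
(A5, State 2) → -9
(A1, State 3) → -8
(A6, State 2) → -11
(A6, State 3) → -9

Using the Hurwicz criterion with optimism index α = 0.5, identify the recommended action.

A1: 0.5·(-6) + 0.5·(-11) = -8.5
A2: 0.5·(-6) + 0.5·(-14) = -10
A3: 0.5·(-5) + 0.5·(-14) = -9.5
A4: 0.5·(-5) + 0.5·(-15) = -10
A5: 0.5·(-7) + 0.5·(-13) = -10
A6: 0.5·(-9) + 0.5·(-12) = -10.5
Highest Hurwicz score = -8.5 → A1.

A1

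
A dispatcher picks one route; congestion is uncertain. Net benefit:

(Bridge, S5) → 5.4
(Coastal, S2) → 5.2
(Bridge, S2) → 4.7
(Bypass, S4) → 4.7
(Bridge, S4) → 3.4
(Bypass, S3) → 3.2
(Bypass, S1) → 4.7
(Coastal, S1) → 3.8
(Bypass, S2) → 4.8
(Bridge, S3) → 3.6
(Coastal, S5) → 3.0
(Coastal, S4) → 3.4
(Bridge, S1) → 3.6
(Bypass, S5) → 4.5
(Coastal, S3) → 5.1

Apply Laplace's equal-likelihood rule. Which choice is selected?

Bypass

Row averages: Coastal=4.1, Bridge=4.14, Bypass=4.38
Highest average = 4.38 → Bypass.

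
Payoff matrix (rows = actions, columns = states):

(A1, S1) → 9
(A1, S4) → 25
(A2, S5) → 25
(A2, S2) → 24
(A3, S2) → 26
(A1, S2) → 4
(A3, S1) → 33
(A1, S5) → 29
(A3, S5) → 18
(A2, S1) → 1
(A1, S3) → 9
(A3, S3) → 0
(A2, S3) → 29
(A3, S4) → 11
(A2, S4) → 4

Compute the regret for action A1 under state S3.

20

Best payoff under S3 is 29.
Regret = 29 − 9 = 20.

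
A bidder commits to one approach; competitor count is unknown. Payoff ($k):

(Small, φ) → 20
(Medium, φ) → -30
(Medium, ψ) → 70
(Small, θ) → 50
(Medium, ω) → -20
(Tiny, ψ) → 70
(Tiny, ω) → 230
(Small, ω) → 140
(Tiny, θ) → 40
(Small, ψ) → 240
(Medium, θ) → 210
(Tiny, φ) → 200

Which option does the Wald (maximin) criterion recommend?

Row minima: Tiny=40, Small=20, Medium=-30
Best worst-case = 40 → Tiny.

Tiny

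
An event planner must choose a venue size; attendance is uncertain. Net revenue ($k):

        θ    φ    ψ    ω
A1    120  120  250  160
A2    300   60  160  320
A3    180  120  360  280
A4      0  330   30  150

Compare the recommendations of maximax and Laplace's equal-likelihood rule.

Row maxima: A1=250, A2=320, A3=360, A4=330
Best best-case = 360 → A3.
Row averages: A1=162.5, A2=210, A3=235, A4=127.5
Highest average = 235 → A3.

maximax → A3; laplace → A3 (agree)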